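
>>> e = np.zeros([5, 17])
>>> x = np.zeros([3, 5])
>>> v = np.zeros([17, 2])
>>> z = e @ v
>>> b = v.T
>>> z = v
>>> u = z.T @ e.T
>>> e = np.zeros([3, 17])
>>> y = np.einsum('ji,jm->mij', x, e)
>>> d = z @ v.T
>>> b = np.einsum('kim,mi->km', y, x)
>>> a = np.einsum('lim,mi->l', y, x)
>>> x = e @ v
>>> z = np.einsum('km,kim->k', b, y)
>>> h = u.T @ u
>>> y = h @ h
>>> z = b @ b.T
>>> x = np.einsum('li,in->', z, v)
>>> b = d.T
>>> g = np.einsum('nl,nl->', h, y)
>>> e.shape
(3, 17)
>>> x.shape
()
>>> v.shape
(17, 2)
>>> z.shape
(17, 17)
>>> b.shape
(17, 17)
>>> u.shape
(2, 5)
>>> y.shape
(5, 5)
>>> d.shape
(17, 17)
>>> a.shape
(17,)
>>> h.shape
(5, 5)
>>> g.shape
()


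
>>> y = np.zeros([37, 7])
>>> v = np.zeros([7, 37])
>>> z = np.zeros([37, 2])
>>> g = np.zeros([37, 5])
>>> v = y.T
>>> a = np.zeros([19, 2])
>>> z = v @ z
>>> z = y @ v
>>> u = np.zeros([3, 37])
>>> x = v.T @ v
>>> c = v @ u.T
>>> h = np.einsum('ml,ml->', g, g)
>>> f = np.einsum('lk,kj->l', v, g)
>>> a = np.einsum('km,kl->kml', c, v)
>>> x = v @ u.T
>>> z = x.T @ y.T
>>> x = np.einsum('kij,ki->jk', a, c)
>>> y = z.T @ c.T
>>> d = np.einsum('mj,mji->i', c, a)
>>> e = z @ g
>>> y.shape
(37, 7)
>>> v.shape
(7, 37)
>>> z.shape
(3, 37)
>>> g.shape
(37, 5)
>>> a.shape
(7, 3, 37)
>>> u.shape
(3, 37)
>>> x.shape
(37, 7)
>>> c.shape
(7, 3)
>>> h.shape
()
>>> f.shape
(7,)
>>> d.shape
(37,)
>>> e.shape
(3, 5)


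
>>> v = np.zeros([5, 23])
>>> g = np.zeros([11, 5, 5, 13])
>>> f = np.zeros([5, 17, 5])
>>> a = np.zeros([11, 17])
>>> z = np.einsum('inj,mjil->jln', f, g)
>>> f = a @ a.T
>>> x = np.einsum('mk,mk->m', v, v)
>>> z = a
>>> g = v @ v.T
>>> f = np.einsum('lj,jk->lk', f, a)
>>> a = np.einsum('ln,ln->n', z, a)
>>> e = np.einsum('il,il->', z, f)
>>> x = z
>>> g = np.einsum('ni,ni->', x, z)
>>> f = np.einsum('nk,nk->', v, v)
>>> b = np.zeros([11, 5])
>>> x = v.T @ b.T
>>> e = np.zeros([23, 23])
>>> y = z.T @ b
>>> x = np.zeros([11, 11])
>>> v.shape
(5, 23)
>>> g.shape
()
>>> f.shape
()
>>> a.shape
(17,)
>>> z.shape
(11, 17)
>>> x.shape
(11, 11)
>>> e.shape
(23, 23)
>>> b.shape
(11, 5)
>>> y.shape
(17, 5)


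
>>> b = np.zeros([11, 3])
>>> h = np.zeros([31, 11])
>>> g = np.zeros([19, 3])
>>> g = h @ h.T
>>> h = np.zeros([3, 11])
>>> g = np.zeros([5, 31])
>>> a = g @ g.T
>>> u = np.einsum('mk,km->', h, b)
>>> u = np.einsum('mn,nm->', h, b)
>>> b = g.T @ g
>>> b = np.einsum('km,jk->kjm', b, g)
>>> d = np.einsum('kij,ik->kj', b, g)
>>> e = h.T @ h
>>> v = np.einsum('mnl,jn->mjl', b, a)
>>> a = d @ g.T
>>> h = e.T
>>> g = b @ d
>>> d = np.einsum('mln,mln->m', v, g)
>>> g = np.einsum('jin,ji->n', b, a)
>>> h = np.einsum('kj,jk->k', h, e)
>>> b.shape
(31, 5, 31)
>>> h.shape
(11,)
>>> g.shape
(31,)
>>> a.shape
(31, 5)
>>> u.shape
()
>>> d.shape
(31,)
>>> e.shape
(11, 11)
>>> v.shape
(31, 5, 31)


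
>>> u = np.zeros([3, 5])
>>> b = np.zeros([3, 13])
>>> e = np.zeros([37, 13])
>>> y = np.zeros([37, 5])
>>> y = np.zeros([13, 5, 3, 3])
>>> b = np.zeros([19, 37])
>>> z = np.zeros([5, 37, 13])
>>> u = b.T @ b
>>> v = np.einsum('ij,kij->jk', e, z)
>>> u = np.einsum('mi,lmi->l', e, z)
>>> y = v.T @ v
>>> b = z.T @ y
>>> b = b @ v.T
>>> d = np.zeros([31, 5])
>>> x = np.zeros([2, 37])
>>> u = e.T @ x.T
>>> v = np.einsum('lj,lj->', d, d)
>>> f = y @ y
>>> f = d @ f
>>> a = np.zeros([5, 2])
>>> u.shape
(13, 2)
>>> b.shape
(13, 37, 13)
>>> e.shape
(37, 13)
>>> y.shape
(5, 5)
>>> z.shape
(5, 37, 13)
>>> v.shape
()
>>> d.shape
(31, 5)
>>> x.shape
(2, 37)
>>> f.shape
(31, 5)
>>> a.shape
(5, 2)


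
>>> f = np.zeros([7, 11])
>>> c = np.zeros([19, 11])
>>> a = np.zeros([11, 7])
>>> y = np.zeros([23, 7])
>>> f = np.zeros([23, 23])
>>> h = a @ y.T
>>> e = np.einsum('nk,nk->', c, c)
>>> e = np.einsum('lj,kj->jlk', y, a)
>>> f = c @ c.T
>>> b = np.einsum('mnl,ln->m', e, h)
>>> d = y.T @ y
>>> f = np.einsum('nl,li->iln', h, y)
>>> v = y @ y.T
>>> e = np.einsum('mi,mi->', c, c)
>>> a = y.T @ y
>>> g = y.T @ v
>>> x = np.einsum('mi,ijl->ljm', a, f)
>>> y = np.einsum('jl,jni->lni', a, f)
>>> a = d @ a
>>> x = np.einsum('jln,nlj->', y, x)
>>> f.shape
(7, 23, 11)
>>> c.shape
(19, 11)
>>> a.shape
(7, 7)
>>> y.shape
(7, 23, 11)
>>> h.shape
(11, 23)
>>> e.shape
()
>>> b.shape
(7,)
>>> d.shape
(7, 7)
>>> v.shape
(23, 23)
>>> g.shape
(7, 23)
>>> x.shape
()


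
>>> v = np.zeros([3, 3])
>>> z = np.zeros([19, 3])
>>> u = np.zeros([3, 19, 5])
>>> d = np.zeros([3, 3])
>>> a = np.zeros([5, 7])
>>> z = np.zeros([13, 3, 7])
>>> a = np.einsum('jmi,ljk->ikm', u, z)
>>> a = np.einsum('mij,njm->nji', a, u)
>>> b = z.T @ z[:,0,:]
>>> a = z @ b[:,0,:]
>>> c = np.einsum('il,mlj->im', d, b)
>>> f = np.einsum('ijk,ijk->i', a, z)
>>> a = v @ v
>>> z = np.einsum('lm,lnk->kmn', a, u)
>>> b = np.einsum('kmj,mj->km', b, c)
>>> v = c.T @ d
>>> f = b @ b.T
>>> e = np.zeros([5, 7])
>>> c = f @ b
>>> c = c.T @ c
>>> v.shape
(7, 3)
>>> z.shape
(5, 3, 19)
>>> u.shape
(3, 19, 5)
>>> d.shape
(3, 3)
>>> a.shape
(3, 3)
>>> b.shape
(7, 3)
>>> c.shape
(3, 3)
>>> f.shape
(7, 7)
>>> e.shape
(5, 7)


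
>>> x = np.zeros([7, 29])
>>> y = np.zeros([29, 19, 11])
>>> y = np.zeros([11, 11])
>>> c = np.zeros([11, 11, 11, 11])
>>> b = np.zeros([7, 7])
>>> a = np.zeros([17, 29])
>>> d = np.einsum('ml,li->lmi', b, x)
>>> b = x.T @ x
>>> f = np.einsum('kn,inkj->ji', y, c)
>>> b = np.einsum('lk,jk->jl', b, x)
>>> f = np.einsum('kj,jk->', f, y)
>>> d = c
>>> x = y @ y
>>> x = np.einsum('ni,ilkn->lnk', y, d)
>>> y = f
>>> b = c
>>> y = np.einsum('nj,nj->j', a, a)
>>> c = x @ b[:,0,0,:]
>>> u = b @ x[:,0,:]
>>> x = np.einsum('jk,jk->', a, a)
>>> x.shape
()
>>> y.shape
(29,)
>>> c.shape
(11, 11, 11)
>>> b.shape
(11, 11, 11, 11)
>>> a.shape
(17, 29)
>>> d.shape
(11, 11, 11, 11)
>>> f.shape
()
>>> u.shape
(11, 11, 11, 11)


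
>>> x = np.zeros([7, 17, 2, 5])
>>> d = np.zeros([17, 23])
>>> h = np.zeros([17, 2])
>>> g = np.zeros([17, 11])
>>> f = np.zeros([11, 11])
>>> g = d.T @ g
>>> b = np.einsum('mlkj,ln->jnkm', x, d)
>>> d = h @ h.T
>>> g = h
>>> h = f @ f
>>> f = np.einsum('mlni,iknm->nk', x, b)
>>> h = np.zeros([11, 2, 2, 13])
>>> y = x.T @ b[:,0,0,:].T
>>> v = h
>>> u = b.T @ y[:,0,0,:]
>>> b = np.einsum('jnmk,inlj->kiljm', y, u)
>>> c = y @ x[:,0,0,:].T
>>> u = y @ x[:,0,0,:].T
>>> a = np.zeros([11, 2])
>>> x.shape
(7, 17, 2, 5)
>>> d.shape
(17, 17)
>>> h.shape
(11, 2, 2, 13)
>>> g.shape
(17, 2)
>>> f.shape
(2, 23)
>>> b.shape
(5, 7, 23, 5, 17)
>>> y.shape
(5, 2, 17, 5)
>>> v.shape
(11, 2, 2, 13)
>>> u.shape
(5, 2, 17, 7)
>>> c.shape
(5, 2, 17, 7)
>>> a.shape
(11, 2)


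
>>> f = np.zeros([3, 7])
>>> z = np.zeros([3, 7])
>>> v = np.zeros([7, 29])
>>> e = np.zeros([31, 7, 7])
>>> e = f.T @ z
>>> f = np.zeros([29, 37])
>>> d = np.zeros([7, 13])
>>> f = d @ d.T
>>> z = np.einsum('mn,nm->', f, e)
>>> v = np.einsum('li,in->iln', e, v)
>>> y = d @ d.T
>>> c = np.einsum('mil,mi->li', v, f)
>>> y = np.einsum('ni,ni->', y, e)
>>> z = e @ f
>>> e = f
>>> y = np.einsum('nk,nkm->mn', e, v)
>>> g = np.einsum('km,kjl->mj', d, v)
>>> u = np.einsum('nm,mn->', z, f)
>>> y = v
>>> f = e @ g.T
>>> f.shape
(7, 13)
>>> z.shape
(7, 7)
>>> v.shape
(7, 7, 29)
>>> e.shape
(7, 7)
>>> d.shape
(7, 13)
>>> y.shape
(7, 7, 29)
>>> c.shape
(29, 7)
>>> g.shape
(13, 7)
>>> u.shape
()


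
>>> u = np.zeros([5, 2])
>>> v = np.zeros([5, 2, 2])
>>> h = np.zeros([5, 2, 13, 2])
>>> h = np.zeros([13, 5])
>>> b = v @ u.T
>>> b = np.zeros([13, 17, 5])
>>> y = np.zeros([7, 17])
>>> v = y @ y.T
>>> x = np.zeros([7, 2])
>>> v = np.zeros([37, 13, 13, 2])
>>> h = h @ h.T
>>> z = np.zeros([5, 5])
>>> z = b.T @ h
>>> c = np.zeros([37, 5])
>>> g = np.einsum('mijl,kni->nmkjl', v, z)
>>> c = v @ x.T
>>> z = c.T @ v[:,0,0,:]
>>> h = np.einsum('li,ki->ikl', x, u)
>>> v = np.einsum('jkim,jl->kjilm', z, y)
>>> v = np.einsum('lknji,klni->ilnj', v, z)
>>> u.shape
(5, 2)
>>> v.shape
(2, 13, 13, 17)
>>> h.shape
(2, 5, 7)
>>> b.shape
(13, 17, 5)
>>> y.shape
(7, 17)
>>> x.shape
(7, 2)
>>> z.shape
(7, 13, 13, 2)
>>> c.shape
(37, 13, 13, 7)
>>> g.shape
(17, 37, 5, 13, 2)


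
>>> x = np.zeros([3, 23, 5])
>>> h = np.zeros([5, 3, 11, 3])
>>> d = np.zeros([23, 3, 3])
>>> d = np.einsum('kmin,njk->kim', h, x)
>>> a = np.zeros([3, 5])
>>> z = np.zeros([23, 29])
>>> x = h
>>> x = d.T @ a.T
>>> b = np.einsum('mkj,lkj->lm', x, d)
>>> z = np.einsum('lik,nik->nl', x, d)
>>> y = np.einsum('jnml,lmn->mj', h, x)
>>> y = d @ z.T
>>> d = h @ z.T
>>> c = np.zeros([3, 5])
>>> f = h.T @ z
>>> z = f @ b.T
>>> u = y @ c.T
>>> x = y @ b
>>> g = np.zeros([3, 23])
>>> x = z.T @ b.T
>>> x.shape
(5, 3, 11, 5)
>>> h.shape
(5, 3, 11, 3)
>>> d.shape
(5, 3, 11, 5)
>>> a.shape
(3, 5)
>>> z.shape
(3, 11, 3, 5)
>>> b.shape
(5, 3)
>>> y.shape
(5, 11, 5)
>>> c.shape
(3, 5)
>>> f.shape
(3, 11, 3, 3)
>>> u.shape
(5, 11, 3)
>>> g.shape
(3, 23)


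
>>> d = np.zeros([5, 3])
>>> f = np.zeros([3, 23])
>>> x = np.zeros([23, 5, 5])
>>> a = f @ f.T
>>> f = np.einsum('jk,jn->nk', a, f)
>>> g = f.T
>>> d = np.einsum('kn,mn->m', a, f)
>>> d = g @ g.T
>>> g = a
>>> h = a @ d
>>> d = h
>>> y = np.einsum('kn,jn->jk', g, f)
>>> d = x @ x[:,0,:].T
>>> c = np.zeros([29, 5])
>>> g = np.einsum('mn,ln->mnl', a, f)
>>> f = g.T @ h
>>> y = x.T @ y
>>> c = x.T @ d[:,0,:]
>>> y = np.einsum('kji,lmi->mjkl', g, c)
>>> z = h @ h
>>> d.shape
(23, 5, 23)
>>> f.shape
(23, 3, 3)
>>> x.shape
(23, 5, 5)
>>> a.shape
(3, 3)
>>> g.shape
(3, 3, 23)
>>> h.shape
(3, 3)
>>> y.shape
(5, 3, 3, 5)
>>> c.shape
(5, 5, 23)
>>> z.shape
(3, 3)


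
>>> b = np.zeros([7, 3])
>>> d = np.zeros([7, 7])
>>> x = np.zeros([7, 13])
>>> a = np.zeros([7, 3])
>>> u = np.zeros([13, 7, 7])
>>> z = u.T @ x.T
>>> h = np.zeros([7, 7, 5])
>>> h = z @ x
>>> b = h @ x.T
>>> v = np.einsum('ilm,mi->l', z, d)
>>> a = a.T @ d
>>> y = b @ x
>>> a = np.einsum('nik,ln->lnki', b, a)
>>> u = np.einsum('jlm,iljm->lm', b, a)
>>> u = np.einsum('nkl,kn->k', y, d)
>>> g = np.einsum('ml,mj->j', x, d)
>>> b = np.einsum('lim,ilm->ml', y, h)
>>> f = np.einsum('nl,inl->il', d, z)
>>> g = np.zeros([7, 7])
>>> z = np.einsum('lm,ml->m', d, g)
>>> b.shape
(13, 7)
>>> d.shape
(7, 7)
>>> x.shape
(7, 13)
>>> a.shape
(3, 7, 7, 7)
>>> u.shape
(7,)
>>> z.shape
(7,)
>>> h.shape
(7, 7, 13)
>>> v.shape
(7,)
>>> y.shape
(7, 7, 13)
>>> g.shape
(7, 7)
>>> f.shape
(7, 7)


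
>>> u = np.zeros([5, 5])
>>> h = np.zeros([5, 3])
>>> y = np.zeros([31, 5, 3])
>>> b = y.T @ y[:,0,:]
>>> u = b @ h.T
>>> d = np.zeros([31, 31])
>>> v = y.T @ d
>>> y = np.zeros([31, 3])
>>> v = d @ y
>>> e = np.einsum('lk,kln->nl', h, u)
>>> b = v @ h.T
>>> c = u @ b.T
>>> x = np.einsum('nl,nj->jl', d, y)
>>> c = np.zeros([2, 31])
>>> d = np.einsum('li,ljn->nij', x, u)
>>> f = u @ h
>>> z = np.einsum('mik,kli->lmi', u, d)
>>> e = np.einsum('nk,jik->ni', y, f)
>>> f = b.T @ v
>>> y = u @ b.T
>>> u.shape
(3, 5, 5)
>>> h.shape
(5, 3)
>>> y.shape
(3, 5, 31)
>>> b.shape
(31, 5)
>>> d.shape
(5, 31, 5)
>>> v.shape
(31, 3)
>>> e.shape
(31, 5)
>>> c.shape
(2, 31)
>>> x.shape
(3, 31)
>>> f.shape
(5, 3)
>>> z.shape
(31, 3, 5)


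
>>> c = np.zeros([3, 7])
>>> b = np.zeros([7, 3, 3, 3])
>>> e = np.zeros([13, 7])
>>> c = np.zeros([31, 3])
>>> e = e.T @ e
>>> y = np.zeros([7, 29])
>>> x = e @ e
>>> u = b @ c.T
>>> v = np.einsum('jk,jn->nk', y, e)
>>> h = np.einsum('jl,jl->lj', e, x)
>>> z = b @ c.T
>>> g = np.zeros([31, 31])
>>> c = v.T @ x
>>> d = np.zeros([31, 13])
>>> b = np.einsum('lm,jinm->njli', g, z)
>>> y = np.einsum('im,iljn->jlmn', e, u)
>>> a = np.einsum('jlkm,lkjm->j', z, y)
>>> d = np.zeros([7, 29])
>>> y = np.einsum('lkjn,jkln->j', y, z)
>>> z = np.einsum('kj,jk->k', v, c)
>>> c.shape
(29, 7)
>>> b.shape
(3, 7, 31, 3)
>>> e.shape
(7, 7)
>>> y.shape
(7,)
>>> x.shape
(7, 7)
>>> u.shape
(7, 3, 3, 31)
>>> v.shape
(7, 29)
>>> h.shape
(7, 7)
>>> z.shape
(7,)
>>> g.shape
(31, 31)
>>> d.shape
(7, 29)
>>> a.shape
(7,)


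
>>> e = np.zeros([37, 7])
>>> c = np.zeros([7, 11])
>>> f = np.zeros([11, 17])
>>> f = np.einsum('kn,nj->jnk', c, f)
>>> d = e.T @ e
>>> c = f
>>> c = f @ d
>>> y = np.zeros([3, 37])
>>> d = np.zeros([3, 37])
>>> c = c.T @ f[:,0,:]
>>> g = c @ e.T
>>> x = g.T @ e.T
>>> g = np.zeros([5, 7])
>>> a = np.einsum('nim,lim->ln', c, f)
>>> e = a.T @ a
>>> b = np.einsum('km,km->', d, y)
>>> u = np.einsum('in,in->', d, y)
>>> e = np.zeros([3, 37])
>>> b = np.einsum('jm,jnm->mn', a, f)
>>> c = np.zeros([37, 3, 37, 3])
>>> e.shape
(3, 37)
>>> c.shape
(37, 3, 37, 3)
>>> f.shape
(17, 11, 7)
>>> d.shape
(3, 37)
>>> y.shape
(3, 37)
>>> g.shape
(5, 7)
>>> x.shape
(37, 11, 37)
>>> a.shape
(17, 7)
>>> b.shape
(7, 11)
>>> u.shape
()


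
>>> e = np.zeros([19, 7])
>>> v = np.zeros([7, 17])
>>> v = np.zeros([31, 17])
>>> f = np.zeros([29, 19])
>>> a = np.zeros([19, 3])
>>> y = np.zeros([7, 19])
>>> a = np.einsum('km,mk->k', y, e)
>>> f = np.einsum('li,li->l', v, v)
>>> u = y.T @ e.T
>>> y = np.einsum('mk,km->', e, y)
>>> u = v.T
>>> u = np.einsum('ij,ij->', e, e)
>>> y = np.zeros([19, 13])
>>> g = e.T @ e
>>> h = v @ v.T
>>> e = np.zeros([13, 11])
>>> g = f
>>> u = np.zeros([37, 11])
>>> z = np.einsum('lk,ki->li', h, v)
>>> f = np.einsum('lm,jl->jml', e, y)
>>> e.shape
(13, 11)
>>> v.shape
(31, 17)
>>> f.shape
(19, 11, 13)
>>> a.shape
(7,)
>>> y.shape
(19, 13)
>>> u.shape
(37, 11)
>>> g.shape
(31,)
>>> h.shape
(31, 31)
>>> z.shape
(31, 17)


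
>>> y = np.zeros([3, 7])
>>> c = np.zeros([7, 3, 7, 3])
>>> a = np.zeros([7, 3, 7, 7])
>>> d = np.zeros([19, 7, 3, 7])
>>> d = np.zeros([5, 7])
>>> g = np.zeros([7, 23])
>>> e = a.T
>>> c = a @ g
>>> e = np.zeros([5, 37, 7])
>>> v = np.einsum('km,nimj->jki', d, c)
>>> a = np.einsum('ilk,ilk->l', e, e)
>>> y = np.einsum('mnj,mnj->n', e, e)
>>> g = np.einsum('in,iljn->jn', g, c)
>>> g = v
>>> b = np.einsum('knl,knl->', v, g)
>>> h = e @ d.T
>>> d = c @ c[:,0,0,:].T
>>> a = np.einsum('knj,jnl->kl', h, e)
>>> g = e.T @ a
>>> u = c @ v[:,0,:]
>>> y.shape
(37,)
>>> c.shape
(7, 3, 7, 23)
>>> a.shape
(5, 7)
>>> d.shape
(7, 3, 7, 7)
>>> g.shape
(7, 37, 7)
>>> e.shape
(5, 37, 7)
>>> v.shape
(23, 5, 3)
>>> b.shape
()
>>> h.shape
(5, 37, 5)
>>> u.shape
(7, 3, 7, 3)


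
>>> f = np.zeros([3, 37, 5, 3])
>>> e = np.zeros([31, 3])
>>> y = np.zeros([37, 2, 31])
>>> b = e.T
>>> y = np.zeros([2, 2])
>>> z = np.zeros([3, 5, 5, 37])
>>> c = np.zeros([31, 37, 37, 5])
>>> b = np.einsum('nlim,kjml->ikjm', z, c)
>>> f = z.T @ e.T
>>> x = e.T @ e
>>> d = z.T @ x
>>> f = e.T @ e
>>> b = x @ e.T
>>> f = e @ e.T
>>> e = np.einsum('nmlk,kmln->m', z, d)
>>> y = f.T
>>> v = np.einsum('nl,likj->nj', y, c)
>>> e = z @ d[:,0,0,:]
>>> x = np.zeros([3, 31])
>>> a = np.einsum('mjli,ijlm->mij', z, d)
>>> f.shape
(31, 31)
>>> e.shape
(3, 5, 5, 3)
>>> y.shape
(31, 31)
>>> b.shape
(3, 31)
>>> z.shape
(3, 5, 5, 37)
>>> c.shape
(31, 37, 37, 5)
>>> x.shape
(3, 31)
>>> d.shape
(37, 5, 5, 3)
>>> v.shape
(31, 5)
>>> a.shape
(3, 37, 5)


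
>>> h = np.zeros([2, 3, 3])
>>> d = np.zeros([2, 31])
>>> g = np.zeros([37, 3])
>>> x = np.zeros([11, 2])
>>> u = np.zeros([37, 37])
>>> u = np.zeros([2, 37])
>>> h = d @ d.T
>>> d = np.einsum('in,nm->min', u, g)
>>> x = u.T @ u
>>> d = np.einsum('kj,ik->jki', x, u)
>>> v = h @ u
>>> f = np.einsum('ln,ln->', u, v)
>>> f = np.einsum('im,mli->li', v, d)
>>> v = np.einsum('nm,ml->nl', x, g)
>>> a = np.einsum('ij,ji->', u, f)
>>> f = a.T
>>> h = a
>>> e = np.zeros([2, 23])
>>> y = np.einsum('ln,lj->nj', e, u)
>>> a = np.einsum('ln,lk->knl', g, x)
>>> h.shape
()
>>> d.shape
(37, 37, 2)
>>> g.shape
(37, 3)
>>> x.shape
(37, 37)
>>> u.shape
(2, 37)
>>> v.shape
(37, 3)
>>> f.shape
()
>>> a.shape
(37, 3, 37)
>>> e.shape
(2, 23)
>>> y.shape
(23, 37)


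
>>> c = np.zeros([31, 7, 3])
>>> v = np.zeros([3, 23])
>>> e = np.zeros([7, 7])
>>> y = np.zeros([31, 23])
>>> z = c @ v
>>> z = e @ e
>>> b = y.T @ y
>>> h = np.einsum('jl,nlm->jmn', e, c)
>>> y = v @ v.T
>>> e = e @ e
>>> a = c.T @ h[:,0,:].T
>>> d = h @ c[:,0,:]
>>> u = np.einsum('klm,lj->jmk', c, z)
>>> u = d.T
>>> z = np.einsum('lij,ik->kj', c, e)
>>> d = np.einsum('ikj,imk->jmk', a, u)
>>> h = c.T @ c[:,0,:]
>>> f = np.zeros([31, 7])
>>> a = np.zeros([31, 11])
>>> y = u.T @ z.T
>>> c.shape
(31, 7, 3)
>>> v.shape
(3, 23)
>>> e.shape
(7, 7)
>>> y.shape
(7, 3, 7)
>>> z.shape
(7, 3)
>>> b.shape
(23, 23)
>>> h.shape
(3, 7, 3)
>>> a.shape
(31, 11)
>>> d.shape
(7, 3, 7)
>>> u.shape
(3, 3, 7)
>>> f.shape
(31, 7)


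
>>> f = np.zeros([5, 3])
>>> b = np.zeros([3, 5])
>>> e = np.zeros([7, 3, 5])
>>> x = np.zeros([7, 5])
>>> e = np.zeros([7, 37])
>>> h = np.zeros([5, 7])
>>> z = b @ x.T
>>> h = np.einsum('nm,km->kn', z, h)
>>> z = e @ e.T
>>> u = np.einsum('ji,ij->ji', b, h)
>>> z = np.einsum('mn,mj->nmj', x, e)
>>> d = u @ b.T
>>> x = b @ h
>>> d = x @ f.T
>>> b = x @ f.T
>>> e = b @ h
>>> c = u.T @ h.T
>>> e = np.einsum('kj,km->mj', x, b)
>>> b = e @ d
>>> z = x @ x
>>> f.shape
(5, 3)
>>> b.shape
(5, 5)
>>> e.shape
(5, 3)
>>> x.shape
(3, 3)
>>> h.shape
(5, 3)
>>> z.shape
(3, 3)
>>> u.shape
(3, 5)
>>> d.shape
(3, 5)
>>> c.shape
(5, 5)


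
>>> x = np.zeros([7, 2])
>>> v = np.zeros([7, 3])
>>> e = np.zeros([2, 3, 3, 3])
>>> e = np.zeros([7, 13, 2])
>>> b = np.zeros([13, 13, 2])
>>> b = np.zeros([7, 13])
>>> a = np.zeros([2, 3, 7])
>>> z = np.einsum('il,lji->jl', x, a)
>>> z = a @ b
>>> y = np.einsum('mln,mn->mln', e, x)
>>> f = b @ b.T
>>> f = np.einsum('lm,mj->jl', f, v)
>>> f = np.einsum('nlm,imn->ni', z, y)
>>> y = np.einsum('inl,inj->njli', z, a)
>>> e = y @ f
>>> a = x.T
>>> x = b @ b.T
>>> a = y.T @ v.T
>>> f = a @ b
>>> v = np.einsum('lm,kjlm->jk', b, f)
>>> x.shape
(7, 7)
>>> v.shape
(13, 2)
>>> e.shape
(3, 7, 13, 7)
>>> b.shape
(7, 13)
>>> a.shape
(2, 13, 7, 7)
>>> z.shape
(2, 3, 13)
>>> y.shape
(3, 7, 13, 2)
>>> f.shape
(2, 13, 7, 13)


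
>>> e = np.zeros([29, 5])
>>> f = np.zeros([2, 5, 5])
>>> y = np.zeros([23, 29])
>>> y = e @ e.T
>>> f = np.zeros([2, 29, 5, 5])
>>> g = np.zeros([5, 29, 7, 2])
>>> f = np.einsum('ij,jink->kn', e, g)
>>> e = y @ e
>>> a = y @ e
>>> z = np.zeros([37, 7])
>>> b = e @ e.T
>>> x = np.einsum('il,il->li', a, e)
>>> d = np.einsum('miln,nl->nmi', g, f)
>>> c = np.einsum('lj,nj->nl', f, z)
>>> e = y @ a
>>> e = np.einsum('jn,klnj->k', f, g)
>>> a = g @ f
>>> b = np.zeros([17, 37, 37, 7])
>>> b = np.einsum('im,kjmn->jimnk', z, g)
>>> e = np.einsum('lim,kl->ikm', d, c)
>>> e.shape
(5, 37, 29)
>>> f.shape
(2, 7)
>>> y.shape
(29, 29)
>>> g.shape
(5, 29, 7, 2)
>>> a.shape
(5, 29, 7, 7)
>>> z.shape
(37, 7)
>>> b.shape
(29, 37, 7, 2, 5)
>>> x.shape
(5, 29)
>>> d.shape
(2, 5, 29)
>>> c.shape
(37, 2)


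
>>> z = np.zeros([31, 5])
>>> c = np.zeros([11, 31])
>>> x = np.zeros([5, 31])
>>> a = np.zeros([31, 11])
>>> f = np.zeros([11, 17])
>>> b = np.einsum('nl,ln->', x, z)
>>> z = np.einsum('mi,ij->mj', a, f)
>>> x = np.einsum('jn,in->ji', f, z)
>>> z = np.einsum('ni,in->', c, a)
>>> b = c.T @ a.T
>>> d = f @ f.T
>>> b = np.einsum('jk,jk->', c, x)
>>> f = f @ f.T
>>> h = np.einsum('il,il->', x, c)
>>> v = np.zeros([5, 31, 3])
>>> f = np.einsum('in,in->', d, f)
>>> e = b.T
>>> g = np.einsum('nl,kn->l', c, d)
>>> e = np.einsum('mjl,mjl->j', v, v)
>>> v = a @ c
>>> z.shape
()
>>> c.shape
(11, 31)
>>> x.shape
(11, 31)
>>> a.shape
(31, 11)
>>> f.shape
()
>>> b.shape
()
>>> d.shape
(11, 11)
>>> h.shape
()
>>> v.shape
(31, 31)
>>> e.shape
(31,)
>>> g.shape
(31,)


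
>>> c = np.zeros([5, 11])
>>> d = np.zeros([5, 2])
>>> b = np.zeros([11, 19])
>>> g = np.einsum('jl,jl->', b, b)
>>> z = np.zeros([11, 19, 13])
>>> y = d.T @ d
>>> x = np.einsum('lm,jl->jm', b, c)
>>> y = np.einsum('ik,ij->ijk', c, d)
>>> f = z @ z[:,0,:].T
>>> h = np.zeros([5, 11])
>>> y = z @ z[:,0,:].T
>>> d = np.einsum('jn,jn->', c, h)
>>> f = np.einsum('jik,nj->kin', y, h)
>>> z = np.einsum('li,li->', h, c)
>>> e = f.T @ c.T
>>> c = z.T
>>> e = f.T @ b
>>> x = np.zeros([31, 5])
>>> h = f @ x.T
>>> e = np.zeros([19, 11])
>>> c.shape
()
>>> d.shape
()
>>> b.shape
(11, 19)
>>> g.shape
()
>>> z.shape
()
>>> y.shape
(11, 19, 11)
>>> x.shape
(31, 5)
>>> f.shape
(11, 19, 5)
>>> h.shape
(11, 19, 31)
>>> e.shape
(19, 11)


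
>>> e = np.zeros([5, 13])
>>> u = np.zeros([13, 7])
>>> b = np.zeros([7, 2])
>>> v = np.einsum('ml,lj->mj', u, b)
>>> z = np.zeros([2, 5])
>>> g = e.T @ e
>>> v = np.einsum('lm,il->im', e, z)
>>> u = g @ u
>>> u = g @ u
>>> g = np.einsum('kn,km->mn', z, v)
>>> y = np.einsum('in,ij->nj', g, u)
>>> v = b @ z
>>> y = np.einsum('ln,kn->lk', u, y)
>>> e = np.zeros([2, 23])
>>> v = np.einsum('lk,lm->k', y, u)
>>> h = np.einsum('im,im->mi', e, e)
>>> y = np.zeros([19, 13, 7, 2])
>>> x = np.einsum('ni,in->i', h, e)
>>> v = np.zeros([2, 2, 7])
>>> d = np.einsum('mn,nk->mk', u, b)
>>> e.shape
(2, 23)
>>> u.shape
(13, 7)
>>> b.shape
(7, 2)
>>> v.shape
(2, 2, 7)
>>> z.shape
(2, 5)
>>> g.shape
(13, 5)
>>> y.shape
(19, 13, 7, 2)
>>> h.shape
(23, 2)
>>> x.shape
(2,)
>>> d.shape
(13, 2)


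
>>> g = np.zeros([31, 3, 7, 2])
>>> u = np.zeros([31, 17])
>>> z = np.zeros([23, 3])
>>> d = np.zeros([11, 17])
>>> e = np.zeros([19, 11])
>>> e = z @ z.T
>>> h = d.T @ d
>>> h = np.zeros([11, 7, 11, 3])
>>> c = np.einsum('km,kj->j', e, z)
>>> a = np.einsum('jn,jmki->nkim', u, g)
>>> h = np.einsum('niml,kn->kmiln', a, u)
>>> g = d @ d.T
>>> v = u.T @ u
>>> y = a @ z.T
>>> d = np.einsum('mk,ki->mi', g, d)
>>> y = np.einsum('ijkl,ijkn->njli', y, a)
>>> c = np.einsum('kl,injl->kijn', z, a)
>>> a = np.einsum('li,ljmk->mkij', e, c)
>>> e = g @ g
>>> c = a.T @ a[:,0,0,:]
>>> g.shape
(11, 11)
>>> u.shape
(31, 17)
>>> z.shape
(23, 3)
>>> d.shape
(11, 17)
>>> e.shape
(11, 11)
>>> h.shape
(31, 2, 7, 3, 17)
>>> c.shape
(17, 23, 7, 17)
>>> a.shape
(2, 7, 23, 17)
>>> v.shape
(17, 17)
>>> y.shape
(3, 7, 23, 17)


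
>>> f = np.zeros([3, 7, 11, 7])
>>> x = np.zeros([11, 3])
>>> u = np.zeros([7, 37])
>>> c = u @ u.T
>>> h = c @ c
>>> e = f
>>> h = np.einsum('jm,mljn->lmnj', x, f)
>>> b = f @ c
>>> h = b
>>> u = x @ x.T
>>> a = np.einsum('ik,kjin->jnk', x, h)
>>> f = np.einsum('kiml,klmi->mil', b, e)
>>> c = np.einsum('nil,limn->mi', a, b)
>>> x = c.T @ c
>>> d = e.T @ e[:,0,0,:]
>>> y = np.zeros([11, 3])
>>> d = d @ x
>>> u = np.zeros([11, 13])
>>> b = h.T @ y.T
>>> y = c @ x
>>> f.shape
(11, 7, 7)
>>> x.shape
(7, 7)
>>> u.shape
(11, 13)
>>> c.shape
(11, 7)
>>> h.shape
(3, 7, 11, 7)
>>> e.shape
(3, 7, 11, 7)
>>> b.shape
(7, 11, 7, 11)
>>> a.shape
(7, 7, 3)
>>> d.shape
(7, 11, 7, 7)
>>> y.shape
(11, 7)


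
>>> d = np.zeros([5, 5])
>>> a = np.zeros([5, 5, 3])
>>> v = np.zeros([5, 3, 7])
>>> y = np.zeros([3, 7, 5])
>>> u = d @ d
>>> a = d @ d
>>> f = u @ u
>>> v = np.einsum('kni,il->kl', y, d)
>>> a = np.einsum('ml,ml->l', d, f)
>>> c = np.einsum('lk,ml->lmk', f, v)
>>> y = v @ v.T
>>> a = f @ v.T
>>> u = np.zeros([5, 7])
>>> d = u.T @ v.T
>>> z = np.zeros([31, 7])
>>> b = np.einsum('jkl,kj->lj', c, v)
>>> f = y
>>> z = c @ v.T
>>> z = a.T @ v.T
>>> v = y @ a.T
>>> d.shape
(7, 3)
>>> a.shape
(5, 3)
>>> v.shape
(3, 5)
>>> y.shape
(3, 3)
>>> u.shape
(5, 7)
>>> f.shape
(3, 3)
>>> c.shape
(5, 3, 5)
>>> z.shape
(3, 3)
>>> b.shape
(5, 5)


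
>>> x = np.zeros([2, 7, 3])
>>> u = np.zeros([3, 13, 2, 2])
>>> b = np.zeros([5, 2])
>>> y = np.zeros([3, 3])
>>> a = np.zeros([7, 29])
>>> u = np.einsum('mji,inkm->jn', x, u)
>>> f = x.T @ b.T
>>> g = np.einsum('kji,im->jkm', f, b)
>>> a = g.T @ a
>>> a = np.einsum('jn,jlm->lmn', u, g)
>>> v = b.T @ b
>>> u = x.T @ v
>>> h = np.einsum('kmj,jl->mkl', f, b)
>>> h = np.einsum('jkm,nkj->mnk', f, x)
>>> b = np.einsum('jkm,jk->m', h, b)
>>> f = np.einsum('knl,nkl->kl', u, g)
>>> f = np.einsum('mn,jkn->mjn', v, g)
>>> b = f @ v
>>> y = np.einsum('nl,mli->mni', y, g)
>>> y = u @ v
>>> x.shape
(2, 7, 3)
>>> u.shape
(3, 7, 2)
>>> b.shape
(2, 7, 2)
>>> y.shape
(3, 7, 2)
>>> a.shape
(3, 2, 13)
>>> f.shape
(2, 7, 2)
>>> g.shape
(7, 3, 2)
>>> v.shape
(2, 2)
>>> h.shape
(5, 2, 7)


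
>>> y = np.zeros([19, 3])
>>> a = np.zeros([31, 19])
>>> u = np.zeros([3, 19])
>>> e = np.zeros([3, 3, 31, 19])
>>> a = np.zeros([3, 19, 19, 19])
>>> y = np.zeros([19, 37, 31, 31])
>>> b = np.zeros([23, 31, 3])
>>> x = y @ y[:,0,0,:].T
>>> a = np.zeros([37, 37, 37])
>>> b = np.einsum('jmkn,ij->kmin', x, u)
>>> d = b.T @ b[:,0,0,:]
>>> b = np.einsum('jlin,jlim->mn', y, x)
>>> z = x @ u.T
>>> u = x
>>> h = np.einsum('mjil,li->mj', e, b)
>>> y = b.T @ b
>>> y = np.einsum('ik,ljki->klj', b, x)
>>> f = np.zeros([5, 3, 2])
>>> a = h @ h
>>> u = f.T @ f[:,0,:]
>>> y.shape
(31, 19, 37)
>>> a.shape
(3, 3)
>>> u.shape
(2, 3, 2)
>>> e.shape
(3, 3, 31, 19)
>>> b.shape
(19, 31)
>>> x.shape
(19, 37, 31, 19)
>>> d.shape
(19, 3, 37, 19)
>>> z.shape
(19, 37, 31, 3)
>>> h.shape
(3, 3)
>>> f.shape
(5, 3, 2)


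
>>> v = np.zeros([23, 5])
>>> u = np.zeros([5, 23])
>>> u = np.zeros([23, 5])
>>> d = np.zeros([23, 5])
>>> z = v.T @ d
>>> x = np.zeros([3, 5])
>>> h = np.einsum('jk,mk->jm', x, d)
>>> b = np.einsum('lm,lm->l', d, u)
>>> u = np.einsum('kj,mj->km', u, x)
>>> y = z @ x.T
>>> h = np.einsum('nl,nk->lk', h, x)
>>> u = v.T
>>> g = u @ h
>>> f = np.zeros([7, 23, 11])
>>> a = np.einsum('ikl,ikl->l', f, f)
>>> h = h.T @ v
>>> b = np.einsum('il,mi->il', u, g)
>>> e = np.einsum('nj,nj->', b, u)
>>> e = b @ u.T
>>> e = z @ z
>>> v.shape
(23, 5)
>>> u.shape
(5, 23)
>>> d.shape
(23, 5)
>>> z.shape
(5, 5)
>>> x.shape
(3, 5)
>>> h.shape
(5, 5)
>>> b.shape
(5, 23)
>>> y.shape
(5, 3)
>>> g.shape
(5, 5)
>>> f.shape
(7, 23, 11)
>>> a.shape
(11,)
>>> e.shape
(5, 5)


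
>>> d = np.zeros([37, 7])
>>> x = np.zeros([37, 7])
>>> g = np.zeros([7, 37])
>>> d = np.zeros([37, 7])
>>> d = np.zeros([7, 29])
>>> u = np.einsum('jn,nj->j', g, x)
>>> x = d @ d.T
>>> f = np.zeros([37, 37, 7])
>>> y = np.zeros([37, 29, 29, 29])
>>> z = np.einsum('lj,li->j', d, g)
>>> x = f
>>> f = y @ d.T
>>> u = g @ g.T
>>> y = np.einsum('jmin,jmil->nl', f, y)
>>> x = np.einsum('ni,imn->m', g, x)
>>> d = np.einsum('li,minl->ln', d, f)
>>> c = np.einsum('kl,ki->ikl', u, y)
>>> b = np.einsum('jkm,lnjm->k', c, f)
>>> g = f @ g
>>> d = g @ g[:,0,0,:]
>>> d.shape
(37, 29, 29, 37)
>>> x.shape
(37,)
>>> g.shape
(37, 29, 29, 37)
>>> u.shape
(7, 7)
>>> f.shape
(37, 29, 29, 7)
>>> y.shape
(7, 29)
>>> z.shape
(29,)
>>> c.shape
(29, 7, 7)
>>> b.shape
(7,)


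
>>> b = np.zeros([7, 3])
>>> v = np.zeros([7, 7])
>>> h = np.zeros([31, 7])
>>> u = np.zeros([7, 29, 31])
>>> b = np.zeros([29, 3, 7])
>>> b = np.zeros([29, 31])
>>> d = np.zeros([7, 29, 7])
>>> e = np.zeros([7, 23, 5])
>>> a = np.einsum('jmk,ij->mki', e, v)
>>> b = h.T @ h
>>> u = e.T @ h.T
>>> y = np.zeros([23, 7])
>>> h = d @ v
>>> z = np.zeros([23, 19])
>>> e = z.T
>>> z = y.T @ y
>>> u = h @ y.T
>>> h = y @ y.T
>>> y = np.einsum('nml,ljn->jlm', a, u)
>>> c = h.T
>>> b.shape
(7, 7)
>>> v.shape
(7, 7)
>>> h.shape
(23, 23)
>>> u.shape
(7, 29, 23)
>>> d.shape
(7, 29, 7)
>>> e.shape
(19, 23)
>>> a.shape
(23, 5, 7)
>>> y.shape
(29, 7, 5)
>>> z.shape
(7, 7)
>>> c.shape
(23, 23)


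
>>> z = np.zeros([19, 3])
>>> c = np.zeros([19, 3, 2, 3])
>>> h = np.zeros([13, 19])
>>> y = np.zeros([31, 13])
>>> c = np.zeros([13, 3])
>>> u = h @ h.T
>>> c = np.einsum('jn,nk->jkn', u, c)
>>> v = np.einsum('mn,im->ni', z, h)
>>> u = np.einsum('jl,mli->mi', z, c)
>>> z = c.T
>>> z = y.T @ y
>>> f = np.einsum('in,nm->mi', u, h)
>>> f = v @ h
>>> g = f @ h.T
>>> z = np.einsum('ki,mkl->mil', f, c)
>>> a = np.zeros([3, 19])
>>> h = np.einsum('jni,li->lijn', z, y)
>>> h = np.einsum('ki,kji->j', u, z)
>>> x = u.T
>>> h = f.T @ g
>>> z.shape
(13, 19, 13)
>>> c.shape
(13, 3, 13)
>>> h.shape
(19, 13)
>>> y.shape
(31, 13)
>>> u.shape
(13, 13)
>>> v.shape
(3, 13)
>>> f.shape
(3, 19)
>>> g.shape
(3, 13)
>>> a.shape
(3, 19)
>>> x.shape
(13, 13)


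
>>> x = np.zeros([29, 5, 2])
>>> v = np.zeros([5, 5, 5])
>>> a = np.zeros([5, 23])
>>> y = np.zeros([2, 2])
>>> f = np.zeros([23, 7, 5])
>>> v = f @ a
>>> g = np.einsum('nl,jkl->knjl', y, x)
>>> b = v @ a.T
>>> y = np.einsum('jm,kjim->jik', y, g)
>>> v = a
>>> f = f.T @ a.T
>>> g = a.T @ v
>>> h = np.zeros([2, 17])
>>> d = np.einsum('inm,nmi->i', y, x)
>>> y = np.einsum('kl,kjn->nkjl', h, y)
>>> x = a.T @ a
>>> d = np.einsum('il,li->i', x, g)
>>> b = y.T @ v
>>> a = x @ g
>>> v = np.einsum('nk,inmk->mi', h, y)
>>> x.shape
(23, 23)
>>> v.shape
(29, 5)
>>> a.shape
(23, 23)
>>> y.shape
(5, 2, 29, 17)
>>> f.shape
(5, 7, 5)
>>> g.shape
(23, 23)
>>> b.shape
(17, 29, 2, 23)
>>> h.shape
(2, 17)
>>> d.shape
(23,)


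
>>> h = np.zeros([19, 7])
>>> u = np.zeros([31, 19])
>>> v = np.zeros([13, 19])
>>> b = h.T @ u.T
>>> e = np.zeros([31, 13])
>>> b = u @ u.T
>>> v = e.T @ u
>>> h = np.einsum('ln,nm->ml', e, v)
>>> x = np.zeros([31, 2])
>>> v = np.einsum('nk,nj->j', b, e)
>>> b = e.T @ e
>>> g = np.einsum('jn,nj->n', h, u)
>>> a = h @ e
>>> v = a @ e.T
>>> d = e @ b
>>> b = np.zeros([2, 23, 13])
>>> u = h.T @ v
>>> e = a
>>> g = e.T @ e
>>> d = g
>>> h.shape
(19, 31)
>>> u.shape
(31, 31)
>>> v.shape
(19, 31)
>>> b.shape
(2, 23, 13)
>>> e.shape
(19, 13)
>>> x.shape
(31, 2)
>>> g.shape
(13, 13)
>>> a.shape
(19, 13)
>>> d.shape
(13, 13)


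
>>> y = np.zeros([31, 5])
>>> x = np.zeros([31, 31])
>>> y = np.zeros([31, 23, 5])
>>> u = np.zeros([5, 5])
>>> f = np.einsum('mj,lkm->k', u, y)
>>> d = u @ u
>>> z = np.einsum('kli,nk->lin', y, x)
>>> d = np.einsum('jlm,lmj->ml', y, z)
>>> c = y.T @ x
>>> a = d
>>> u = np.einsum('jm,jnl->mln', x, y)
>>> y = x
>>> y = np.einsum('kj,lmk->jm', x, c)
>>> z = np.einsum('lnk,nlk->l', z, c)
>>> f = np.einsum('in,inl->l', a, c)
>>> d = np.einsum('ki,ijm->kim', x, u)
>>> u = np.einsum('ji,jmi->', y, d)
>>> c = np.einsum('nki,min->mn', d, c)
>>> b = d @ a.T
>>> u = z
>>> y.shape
(31, 23)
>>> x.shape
(31, 31)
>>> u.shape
(23,)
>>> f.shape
(31,)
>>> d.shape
(31, 31, 23)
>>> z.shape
(23,)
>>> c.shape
(5, 31)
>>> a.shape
(5, 23)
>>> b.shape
(31, 31, 5)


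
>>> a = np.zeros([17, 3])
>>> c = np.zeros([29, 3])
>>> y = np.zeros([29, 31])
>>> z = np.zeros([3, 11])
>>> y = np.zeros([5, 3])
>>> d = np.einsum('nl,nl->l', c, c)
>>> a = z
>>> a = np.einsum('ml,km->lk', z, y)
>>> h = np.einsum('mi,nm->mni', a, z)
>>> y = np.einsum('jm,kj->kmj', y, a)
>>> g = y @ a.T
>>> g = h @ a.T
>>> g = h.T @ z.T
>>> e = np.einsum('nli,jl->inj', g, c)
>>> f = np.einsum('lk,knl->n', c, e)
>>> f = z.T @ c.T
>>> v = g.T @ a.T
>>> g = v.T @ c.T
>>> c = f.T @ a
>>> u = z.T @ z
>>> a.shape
(11, 5)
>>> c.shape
(29, 5)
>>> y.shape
(11, 3, 5)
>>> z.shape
(3, 11)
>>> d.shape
(3,)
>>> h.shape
(11, 3, 5)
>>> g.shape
(11, 3, 29)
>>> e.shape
(3, 5, 29)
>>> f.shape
(11, 29)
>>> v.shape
(3, 3, 11)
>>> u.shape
(11, 11)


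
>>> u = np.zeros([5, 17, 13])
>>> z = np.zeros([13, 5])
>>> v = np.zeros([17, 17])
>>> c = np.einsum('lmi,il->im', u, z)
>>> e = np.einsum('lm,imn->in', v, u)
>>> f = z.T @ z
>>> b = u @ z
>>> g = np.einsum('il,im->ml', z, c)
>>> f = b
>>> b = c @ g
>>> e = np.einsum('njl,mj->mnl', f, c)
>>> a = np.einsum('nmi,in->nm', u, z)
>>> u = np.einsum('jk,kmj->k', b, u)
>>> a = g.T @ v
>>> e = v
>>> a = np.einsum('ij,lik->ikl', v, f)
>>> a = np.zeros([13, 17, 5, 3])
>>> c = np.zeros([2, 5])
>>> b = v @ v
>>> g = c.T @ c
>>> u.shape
(5,)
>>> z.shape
(13, 5)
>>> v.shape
(17, 17)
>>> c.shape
(2, 5)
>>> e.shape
(17, 17)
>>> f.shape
(5, 17, 5)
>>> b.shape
(17, 17)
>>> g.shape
(5, 5)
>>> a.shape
(13, 17, 5, 3)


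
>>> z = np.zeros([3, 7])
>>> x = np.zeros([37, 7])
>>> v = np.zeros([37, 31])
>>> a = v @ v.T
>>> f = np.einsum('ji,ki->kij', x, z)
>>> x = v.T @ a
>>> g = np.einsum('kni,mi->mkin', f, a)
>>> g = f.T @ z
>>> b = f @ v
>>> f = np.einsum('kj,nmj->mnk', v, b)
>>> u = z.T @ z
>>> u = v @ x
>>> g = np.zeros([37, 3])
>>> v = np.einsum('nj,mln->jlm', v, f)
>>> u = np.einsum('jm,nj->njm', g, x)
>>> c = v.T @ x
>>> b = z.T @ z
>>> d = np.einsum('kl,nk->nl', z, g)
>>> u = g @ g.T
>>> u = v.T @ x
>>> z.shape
(3, 7)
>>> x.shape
(31, 37)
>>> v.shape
(31, 3, 7)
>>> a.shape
(37, 37)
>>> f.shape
(7, 3, 37)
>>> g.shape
(37, 3)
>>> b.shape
(7, 7)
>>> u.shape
(7, 3, 37)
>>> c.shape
(7, 3, 37)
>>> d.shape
(37, 7)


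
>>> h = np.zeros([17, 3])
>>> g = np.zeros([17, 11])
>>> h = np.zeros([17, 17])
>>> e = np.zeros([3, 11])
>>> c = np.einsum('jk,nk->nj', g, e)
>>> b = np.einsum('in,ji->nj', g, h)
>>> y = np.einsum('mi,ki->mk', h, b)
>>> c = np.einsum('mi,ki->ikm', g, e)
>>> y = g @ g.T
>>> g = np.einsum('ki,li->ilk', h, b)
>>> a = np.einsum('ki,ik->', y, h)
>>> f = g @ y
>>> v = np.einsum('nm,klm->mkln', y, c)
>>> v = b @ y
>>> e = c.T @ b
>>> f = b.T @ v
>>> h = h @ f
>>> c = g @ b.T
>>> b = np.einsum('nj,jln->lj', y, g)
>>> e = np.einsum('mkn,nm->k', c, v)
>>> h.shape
(17, 17)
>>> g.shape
(17, 11, 17)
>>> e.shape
(11,)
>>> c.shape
(17, 11, 11)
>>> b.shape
(11, 17)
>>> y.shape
(17, 17)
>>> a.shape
()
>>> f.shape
(17, 17)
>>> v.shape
(11, 17)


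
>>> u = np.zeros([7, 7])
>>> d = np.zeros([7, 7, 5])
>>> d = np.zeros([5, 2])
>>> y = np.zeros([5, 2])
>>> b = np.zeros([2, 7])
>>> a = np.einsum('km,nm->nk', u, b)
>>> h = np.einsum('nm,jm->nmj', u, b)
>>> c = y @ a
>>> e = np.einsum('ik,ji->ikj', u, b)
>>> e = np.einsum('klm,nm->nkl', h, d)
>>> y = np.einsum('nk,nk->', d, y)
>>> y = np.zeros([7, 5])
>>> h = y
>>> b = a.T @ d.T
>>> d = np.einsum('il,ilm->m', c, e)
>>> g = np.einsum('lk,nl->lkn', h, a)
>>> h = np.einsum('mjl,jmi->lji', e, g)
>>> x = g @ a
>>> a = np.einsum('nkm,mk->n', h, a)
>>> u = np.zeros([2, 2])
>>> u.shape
(2, 2)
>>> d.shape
(7,)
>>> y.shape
(7, 5)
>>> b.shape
(7, 5)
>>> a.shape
(7,)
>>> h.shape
(7, 7, 2)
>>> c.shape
(5, 7)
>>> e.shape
(5, 7, 7)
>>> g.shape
(7, 5, 2)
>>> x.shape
(7, 5, 7)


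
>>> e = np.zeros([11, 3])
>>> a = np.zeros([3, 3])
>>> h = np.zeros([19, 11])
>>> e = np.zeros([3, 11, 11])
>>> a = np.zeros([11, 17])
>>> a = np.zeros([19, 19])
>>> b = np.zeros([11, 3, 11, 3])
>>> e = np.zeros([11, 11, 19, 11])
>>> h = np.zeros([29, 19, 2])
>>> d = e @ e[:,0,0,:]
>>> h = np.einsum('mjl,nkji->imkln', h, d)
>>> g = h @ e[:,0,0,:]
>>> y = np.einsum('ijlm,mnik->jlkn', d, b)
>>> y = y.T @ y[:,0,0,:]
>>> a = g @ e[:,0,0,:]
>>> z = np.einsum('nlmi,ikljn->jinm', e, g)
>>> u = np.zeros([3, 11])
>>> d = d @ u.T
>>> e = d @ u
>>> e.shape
(11, 11, 19, 11)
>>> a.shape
(11, 29, 11, 2, 11)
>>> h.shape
(11, 29, 11, 2, 11)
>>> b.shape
(11, 3, 11, 3)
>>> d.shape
(11, 11, 19, 3)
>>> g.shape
(11, 29, 11, 2, 11)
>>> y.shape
(3, 3, 19, 3)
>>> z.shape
(2, 11, 11, 19)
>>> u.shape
(3, 11)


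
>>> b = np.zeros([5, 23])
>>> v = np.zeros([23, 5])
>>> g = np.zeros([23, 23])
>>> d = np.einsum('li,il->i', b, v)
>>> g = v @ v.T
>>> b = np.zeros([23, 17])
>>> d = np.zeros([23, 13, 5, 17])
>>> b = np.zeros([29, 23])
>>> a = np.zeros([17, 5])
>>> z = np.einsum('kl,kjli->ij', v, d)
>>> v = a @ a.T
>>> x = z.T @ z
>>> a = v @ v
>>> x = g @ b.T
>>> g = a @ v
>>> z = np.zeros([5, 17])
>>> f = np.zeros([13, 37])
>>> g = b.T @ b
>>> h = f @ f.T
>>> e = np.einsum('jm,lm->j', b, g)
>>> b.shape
(29, 23)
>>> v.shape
(17, 17)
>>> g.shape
(23, 23)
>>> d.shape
(23, 13, 5, 17)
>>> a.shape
(17, 17)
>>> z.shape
(5, 17)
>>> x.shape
(23, 29)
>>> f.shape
(13, 37)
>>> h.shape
(13, 13)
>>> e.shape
(29,)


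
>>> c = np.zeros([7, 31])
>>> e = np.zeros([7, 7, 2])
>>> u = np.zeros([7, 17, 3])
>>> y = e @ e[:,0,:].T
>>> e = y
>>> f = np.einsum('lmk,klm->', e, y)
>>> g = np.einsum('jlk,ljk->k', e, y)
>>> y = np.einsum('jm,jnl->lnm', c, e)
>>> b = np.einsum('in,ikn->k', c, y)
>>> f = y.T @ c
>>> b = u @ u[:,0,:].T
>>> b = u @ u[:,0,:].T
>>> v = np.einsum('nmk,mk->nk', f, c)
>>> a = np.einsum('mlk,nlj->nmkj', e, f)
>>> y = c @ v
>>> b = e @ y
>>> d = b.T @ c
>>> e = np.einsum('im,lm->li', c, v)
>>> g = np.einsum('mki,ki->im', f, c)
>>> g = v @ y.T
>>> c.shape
(7, 31)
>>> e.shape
(31, 7)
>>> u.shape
(7, 17, 3)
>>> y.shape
(7, 31)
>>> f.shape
(31, 7, 31)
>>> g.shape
(31, 7)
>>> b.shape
(7, 7, 31)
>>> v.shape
(31, 31)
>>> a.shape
(31, 7, 7, 31)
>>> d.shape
(31, 7, 31)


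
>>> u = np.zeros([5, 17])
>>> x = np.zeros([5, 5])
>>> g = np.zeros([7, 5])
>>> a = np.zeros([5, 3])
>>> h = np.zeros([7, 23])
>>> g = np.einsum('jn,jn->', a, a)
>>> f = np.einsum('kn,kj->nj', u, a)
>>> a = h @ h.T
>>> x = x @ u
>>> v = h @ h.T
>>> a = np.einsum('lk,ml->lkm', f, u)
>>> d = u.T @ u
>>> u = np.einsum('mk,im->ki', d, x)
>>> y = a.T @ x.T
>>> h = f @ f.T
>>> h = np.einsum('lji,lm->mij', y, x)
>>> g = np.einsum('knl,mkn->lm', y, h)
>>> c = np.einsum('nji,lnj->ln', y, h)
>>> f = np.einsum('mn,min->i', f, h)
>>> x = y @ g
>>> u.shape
(17, 5)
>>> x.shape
(5, 3, 17)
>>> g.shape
(5, 17)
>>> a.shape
(17, 3, 5)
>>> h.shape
(17, 5, 3)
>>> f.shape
(5,)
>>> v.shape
(7, 7)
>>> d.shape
(17, 17)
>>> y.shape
(5, 3, 5)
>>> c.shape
(17, 5)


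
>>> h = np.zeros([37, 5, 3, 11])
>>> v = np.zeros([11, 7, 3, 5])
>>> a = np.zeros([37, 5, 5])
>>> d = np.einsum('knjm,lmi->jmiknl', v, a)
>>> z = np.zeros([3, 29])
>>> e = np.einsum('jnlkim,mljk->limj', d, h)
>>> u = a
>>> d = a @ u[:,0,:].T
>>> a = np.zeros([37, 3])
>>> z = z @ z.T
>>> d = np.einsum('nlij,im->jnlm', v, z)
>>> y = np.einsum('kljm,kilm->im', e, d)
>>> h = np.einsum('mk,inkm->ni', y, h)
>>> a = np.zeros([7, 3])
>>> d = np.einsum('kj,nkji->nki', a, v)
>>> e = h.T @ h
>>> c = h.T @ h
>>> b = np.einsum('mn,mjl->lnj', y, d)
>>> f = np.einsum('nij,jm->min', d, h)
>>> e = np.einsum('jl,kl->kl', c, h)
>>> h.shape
(5, 37)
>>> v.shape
(11, 7, 3, 5)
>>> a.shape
(7, 3)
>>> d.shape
(11, 7, 5)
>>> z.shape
(3, 3)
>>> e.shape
(5, 37)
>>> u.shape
(37, 5, 5)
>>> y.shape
(11, 3)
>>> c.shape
(37, 37)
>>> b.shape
(5, 3, 7)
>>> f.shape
(37, 7, 11)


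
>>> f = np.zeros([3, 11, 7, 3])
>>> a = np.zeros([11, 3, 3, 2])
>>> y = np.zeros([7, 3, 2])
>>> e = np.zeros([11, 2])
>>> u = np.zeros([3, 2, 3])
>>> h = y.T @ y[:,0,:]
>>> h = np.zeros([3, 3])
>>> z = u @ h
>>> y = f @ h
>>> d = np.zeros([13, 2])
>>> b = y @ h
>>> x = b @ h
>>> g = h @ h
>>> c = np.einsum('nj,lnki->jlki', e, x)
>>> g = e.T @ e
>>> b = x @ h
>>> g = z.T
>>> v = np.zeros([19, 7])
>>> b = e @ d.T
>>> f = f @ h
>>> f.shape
(3, 11, 7, 3)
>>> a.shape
(11, 3, 3, 2)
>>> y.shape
(3, 11, 7, 3)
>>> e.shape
(11, 2)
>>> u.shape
(3, 2, 3)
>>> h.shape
(3, 3)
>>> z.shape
(3, 2, 3)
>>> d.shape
(13, 2)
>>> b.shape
(11, 13)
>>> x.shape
(3, 11, 7, 3)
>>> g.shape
(3, 2, 3)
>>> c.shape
(2, 3, 7, 3)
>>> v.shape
(19, 7)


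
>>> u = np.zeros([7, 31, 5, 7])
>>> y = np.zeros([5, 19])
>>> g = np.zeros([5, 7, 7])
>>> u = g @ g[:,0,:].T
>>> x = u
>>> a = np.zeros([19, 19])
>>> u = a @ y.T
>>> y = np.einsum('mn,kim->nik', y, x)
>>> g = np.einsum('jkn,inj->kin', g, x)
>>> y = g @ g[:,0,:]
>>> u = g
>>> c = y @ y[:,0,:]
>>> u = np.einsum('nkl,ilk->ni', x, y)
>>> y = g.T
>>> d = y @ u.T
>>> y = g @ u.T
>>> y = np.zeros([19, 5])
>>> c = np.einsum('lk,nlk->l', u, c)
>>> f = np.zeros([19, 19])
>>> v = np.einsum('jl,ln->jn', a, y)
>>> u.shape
(5, 7)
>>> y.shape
(19, 5)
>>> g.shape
(7, 5, 7)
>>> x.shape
(5, 7, 5)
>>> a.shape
(19, 19)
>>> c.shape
(5,)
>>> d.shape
(7, 5, 5)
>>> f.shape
(19, 19)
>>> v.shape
(19, 5)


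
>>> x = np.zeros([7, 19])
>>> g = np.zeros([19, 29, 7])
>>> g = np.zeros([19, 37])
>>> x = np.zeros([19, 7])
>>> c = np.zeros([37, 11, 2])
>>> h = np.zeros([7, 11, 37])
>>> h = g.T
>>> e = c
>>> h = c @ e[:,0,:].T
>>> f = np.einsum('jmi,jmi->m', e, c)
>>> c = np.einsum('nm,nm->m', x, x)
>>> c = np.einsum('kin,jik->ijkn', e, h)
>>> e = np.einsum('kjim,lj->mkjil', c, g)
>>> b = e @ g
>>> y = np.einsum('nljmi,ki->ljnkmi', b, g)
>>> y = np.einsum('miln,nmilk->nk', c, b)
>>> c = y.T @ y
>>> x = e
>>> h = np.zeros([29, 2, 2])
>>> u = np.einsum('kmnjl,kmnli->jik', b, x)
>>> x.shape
(2, 11, 37, 37, 19)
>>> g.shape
(19, 37)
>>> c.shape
(37, 37)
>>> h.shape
(29, 2, 2)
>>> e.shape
(2, 11, 37, 37, 19)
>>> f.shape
(11,)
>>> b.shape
(2, 11, 37, 37, 37)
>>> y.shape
(2, 37)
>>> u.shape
(37, 19, 2)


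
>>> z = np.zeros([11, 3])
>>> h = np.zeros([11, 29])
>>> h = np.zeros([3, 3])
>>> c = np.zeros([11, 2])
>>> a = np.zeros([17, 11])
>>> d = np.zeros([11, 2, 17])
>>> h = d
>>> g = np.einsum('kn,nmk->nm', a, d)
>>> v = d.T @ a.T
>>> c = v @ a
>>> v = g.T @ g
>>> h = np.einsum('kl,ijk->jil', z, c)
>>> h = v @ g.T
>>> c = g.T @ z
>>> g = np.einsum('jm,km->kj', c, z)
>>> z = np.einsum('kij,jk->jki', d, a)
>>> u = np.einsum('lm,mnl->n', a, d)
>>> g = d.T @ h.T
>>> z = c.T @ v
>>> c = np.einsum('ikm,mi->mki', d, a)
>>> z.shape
(3, 2)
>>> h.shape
(2, 11)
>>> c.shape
(17, 2, 11)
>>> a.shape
(17, 11)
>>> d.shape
(11, 2, 17)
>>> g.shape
(17, 2, 2)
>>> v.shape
(2, 2)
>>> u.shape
(2,)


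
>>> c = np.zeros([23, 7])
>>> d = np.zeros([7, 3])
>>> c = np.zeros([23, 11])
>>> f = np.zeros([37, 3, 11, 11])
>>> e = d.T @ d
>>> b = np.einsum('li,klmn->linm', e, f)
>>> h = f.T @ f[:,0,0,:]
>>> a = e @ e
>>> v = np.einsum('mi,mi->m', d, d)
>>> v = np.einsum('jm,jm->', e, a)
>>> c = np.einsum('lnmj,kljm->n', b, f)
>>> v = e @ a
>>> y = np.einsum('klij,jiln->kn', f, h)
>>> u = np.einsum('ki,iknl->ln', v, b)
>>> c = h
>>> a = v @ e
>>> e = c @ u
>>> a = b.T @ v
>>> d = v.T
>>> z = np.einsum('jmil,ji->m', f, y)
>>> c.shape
(11, 11, 3, 11)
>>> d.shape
(3, 3)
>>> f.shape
(37, 3, 11, 11)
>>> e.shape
(11, 11, 3, 11)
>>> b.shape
(3, 3, 11, 11)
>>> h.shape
(11, 11, 3, 11)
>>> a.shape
(11, 11, 3, 3)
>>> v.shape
(3, 3)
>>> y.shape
(37, 11)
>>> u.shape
(11, 11)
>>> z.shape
(3,)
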